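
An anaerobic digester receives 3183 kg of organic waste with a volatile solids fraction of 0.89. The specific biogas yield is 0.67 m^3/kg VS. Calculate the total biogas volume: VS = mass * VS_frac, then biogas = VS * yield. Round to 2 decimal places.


Compute volatile solids:
  VS = mass * VS_fraction = 3183 * 0.89 = 2832.87 kg
Calculate biogas volume:
  Biogas = VS * specific_yield = 2832.87 * 0.67
  Biogas = 1898.02 m^3

1898.02


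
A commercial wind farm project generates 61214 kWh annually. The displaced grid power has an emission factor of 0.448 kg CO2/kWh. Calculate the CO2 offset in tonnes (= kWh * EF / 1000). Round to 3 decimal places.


CO2 offset in kg = generation * emission_factor
CO2 offset = 61214 * 0.448 = 27423.87 kg
Convert to tonnes:
  CO2 offset = 27423.87 / 1000 = 27.424 tonnes

27.424


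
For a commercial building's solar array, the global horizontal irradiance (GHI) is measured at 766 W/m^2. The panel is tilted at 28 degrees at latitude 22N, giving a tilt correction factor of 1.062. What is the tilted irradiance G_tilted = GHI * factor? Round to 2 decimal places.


Identify the given values:
  GHI = 766 W/m^2, tilt correction factor = 1.062
Apply the formula G_tilted = GHI * factor:
  G_tilted = 766 * 1.062
  G_tilted = 813.49 W/m^2

813.49


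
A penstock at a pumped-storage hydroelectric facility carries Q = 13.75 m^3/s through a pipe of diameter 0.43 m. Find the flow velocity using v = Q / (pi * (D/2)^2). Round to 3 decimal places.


Compute pipe cross-sectional area:
  A = pi * (D/2)^2 = pi * (0.43/2)^2 = 0.1452 m^2
Calculate velocity:
  v = Q / A = 13.75 / 0.1452
  v = 94.684 m/s

94.684


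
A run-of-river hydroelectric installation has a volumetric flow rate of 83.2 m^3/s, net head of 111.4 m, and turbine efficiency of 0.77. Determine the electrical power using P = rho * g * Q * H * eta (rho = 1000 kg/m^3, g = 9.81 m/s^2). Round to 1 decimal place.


Apply the hydropower formula P = rho * g * Q * H * eta
rho * g = 1000 * 9.81 = 9810.0
P = 9810.0 * 83.2 * 111.4 * 0.77
P = 70011317.4 W

70011317.4


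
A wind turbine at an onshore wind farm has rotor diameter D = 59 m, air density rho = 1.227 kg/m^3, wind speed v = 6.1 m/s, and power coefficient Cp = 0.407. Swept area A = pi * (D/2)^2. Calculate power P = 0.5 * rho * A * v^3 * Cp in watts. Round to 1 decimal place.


Step 1 -- Compute swept area:
  A = pi * (D/2)^2 = pi * (59/2)^2 = 2733.97 m^2
Step 2 -- Apply wind power equation:
  P = 0.5 * rho * A * v^3 * Cp
  v^3 = 6.1^3 = 226.981
  P = 0.5 * 1.227 * 2733.97 * 226.981 * 0.407
  P = 154950.3 W

154950.3


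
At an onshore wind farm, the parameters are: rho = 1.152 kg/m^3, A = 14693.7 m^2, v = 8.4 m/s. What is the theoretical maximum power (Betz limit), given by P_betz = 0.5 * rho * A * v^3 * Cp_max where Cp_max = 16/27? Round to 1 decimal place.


The Betz coefficient Cp_max = 16/27 = 0.5926
v^3 = 8.4^3 = 592.704
P_betz = 0.5 * rho * A * v^3 * Cp_max
P_betz = 0.5 * 1.152 * 14693.7 * 592.704 * 0.5926
P_betz = 2972677.0 W

2972677.0


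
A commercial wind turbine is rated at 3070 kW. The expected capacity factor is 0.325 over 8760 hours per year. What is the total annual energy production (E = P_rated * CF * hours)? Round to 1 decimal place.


Annual energy = rated_kW * capacity_factor * hours_per_year
Given: P_rated = 3070 kW, CF = 0.325, hours = 8760
E = 3070 * 0.325 * 8760
E = 8740290.0 kWh

8740290.0


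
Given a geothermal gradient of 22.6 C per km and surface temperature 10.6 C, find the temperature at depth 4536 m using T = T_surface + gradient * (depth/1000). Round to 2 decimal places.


Convert depth to km: 4536 / 1000 = 4.536 km
Temperature increase = gradient * depth_km = 22.6 * 4.536 = 102.51 C
Temperature at depth = T_surface + delta_T = 10.6 + 102.51
T = 113.11 C

113.11


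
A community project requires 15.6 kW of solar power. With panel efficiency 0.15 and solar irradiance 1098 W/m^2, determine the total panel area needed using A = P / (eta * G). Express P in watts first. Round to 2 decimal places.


Convert target power to watts: P = 15.6 * 1000 = 15600.0 W
Compute denominator: eta * G = 0.15 * 1098 = 164.7
Required area A = P / (eta * G) = 15600.0 / 164.7
A = 94.72 m^2

94.72


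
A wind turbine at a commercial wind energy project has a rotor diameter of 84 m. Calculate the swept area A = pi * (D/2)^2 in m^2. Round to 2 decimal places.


Compute the rotor radius:
  r = D / 2 = 84 / 2 = 42.0 m
Calculate swept area:
  A = pi * r^2 = pi * 42.0^2
  A = 5541.77 m^2

5541.77


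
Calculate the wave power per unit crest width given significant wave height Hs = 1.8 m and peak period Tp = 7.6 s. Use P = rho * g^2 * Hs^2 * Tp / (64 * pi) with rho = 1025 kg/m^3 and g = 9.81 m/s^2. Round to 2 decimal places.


Apply wave power formula:
  g^2 = 9.81^2 = 96.2361
  Hs^2 = 1.8^2 = 3.24
  Numerator = rho * g^2 * Hs^2 * Tp = 1025 * 96.2361 * 3.24 * 7.6 = 2428960.67
  Denominator = 64 * pi = 201.0619
  P = 2428960.67 / 201.0619 = 12080.66 W/m

12080.66


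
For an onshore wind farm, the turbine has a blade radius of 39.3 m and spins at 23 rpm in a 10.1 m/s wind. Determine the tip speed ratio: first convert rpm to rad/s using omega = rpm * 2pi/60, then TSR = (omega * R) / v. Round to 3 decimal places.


Convert rotational speed to rad/s:
  omega = 23 * 2 * pi / 60 = 2.4086 rad/s
Compute tip speed:
  v_tip = omega * R = 2.4086 * 39.3 = 94.656 m/s
Tip speed ratio:
  TSR = v_tip / v_wind = 94.656 / 10.1 = 9.372

9.372


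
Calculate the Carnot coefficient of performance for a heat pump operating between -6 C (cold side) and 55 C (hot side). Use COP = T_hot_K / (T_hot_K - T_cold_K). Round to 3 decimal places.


Convert to Kelvin:
  T_hot = 55 + 273.15 = 328.15 K
  T_cold = -6 + 273.15 = 267.15 K
Apply Carnot COP formula:
  COP = T_hot_K / (T_hot_K - T_cold_K) = 328.15 / 61.0
  COP = 5.380

5.380


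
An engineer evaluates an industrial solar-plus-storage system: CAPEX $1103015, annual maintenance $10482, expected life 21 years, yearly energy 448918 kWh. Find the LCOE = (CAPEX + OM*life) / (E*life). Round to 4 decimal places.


Total cost = CAPEX + OM * lifetime = 1103015 + 10482 * 21 = 1103015 + 220122 = 1323137
Total generation = annual * lifetime = 448918 * 21 = 9427278 kWh
LCOE = 1323137 / 9427278
LCOE = 0.1404 $/kWh

0.1404


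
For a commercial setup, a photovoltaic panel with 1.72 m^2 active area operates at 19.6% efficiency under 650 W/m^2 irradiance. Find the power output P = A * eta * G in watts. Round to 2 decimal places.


Use the solar power formula P = A * eta * G.
Given: A = 1.72 m^2, eta = 0.196, G = 650 W/m^2
P = 1.72 * 0.196 * 650
P = 219.13 W

219.13


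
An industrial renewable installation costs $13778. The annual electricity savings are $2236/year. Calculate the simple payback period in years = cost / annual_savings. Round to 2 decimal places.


Simple payback period = initial cost / annual savings
Payback = 13778 / 2236
Payback = 6.16 years

6.16


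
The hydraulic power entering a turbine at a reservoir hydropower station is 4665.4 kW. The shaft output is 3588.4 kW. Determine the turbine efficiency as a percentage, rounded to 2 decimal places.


Turbine efficiency = (output power / input power) * 100
eta = (3588.4 / 4665.4) * 100
eta = 76.92%

76.92


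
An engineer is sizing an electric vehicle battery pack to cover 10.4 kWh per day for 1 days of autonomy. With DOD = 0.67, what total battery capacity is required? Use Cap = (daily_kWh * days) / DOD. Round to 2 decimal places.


Total energy needed = daily * days = 10.4 * 1 = 10.4 kWh
Account for depth of discharge:
  Cap = total_energy / DOD = 10.4 / 0.67
  Cap = 15.52 kWh

15.52


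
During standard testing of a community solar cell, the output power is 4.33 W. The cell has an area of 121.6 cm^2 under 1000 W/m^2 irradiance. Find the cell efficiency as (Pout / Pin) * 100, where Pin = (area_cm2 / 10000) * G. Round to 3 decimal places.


First compute the input power:
  Pin = area_cm2 / 10000 * G = 121.6 / 10000 * 1000 = 12.16 W
Then compute efficiency:
  Efficiency = (Pout / Pin) * 100 = (4.33 / 12.16) * 100
  Efficiency = 35.609%

35.609


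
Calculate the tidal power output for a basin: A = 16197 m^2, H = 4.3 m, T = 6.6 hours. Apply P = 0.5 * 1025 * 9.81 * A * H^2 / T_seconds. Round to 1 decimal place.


Convert period to seconds: T = 6.6 * 3600 = 23760.0 s
H^2 = 4.3^2 = 18.49
P = 0.5 * rho * g * A * H^2 / T
P = 0.5 * 1025 * 9.81 * 16197 * 18.49 / 23760.0
P = 63370.6 W

63370.6


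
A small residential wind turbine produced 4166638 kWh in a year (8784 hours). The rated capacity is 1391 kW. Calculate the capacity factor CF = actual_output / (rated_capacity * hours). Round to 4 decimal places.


Capacity factor = actual output / maximum possible output
Maximum possible = rated * hours = 1391 * 8784 = 12218544 kWh
CF = 4166638 / 12218544
CF = 0.3410

0.3410


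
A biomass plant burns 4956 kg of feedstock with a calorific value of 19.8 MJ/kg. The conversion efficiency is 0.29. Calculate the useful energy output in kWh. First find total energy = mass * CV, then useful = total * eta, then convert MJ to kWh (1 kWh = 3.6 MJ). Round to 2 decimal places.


Total energy = mass * CV = 4956 * 19.8 = 98128.8 MJ
Useful energy = total * eta = 98128.8 * 0.29 = 28457.35 MJ
Convert to kWh: 28457.35 / 3.6
Useful energy = 7904.82 kWh

7904.82


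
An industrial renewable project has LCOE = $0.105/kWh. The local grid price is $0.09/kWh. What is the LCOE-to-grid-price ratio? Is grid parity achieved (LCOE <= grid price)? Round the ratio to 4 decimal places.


Compare LCOE to grid price:
  LCOE = $0.105/kWh, Grid price = $0.09/kWh
  Ratio = LCOE / grid_price = 0.105 / 0.09 = 1.1667
  Grid parity achieved (ratio <= 1)? no

1.1667


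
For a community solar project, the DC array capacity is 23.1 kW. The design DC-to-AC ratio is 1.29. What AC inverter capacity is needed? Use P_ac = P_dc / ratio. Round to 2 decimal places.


The inverter AC capacity is determined by the DC/AC ratio.
Given: P_dc = 23.1 kW, DC/AC ratio = 1.29
P_ac = P_dc / ratio = 23.1 / 1.29
P_ac = 17.91 kW

17.91


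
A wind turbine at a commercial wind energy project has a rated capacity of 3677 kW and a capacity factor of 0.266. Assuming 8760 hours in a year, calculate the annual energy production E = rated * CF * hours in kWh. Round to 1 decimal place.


Annual energy = rated_kW * capacity_factor * hours_per_year
Given: P_rated = 3677 kW, CF = 0.266, hours = 8760
E = 3677 * 0.266 * 8760
E = 8567998.3 kWh

8567998.3


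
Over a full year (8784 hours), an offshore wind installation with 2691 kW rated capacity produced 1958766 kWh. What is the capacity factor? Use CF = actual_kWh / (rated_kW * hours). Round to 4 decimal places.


Capacity factor = actual output / maximum possible output
Maximum possible = rated * hours = 2691 * 8784 = 23637744 kWh
CF = 1958766 / 23637744
CF = 0.0829

0.0829


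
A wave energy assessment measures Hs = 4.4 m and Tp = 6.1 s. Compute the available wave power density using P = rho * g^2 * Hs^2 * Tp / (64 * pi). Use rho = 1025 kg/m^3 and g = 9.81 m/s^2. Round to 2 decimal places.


Apply wave power formula:
  g^2 = 9.81^2 = 96.2361
  Hs^2 = 4.4^2 = 19.36
  Numerator = rho * g^2 * Hs^2 * Tp = 1025 * 96.2361 * 19.36 * 6.1 = 11649225.93
  Denominator = 64 * pi = 201.0619
  P = 11649225.93 / 201.0619 = 57938.50 W/m

57938.50


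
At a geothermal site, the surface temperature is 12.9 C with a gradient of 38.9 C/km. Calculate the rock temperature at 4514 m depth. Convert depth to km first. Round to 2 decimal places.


Convert depth to km: 4514 / 1000 = 4.514 km
Temperature increase = gradient * depth_km = 38.9 * 4.514 = 175.59 C
Temperature at depth = T_surface + delta_T = 12.9 + 175.59
T = 188.49 C

188.49


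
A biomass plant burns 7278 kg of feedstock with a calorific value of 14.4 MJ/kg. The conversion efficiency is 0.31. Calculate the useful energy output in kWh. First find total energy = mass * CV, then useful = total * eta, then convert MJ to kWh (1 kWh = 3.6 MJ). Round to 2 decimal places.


Total energy = mass * CV = 7278 * 14.4 = 104803.2 MJ
Useful energy = total * eta = 104803.2 * 0.31 = 32488.99 MJ
Convert to kWh: 32488.99 / 3.6
Useful energy = 9024.72 kWh

9024.72


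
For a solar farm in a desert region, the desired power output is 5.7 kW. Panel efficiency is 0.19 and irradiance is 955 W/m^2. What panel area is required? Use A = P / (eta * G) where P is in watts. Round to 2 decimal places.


Convert target power to watts: P = 5.7 * 1000 = 5700.0 W
Compute denominator: eta * G = 0.19 * 955 = 181.45
Required area A = P / (eta * G) = 5700.0 / 181.45
A = 31.41 m^2

31.41


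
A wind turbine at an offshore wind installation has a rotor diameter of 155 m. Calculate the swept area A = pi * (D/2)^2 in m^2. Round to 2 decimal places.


Compute the rotor radius:
  r = D / 2 = 155 / 2 = 77.5 m
Calculate swept area:
  A = pi * r^2 = pi * 77.5^2
  A = 18869.19 m^2

18869.19


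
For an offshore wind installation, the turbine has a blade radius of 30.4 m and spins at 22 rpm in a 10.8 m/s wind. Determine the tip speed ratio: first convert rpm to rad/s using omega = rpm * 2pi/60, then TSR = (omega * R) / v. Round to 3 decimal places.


Convert rotational speed to rad/s:
  omega = 22 * 2 * pi / 60 = 2.3038 rad/s
Compute tip speed:
  v_tip = omega * R = 2.3038 * 30.4 = 70.037 m/s
Tip speed ratio:
  TSR = v_tip / v_wind = 70.037 / 10.8 = 6.485

6.485


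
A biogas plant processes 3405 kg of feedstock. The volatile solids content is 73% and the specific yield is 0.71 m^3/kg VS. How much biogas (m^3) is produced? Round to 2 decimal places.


Compute volatile solids:
  VS = mass * VS_fraction = 3405 * 0.73 = 2485.65 kg
Calculate biogas volume:
  Biogas = VS * specific_yield = 2485.65 * 0.71
  Biogas = 1764.81 m^3

1764.81


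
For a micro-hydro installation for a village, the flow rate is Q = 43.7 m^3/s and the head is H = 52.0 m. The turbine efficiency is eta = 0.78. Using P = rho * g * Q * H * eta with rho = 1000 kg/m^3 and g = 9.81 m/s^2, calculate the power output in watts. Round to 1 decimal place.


Apply the hydropower formula P = rho * g * Q * H * eta
rho * g = 1000 * 9.81 = 9810.0
P = 9810.0 * 43.7 * 52.0 * 0.78
P = 17387950.3 W

17387950.3


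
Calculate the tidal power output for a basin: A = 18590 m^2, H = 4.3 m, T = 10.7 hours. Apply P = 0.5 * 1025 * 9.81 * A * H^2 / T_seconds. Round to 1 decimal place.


Convert period to seconds: T = 10.7 * 3600 = 38520.0 s
H^2 = 4.3^2 = 18.49
P = 0.5 * rho * g * A * H^2 / T
P = 0.5 * 1025 * 9.81 * 18590 * 18.49 / 38520.0
P = 44863.5 W

44863.5


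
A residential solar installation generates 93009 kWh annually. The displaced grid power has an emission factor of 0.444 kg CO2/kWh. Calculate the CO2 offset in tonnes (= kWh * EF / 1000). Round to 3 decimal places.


CO2 offset in kg = generation * emission_factor
CO2 offset = 93009 * 0.444 = 41296.0 kg
Convert to tonnes:
  CO2 offset = 41296.0 / 1000 = 41.296 tonnes

41.296


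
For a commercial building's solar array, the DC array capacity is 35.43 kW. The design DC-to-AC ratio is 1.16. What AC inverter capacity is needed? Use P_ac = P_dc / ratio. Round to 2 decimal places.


The inverter AC capacity is determined by the DC/AC ratio.
Given: P_dc = 35.43 kW, DC/AC ratio = 1.16
P_ac = P_dc / ratio = 35.43 / 1.16
P_ac = 30.54 kW

30.54


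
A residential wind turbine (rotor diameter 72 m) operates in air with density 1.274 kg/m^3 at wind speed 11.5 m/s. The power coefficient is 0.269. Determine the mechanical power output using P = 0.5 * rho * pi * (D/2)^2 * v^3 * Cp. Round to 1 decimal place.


Step 1 -- Compute swept area:
  A = pi * (D/2)^2 = pi * (72/2)^2 = 4071.5 m^2
Step 2 -- Apply wind power equation:
  P = 0.5 * rho * A * v^3 * Cp
  v^3 = 11.5^3 = 1520.875
  P = 0.5 * 1.274 * 4071.5 * 1520.875 * 0.269
  P = 1061060.4 W

1061060.4


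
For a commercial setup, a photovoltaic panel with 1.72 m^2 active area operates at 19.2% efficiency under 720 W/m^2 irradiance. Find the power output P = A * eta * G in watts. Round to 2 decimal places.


Use the solar power formula P = A * eta * G.
Given: A = 1.72 m^2, eta = 0.192, G = 720 W/m^2
P = 1.72 * 0.192 * 720
P = 237.77 W

237.77


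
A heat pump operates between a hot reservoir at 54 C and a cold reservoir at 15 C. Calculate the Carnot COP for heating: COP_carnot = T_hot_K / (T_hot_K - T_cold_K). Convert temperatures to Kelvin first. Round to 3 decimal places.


Convert to Kelvin:
  T_hot = 54 + 273.15 = 327.15 K
  T_cold = 15 + 273.15 = 288.15 K
Apply Carnot COP formula:
  COP = T_hot_K / (T_hot_K - T_cold_K) = 327.15 / 39.0
  COP = 8.388

8.388


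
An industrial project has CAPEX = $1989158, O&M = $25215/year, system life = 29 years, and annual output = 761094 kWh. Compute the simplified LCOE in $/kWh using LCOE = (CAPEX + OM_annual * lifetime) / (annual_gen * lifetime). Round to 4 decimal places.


Total cost = CAPEX + OM * lifetime = 1989158 + 25215 * 29 = 1989158 + 731235 = 2720393
Total generation = annual * lifetime = 761094 * 29 = 22071726 kWh
LCOE = 2720393 / 22071726
LCOE = 0.1233 $/kWh

0.1233


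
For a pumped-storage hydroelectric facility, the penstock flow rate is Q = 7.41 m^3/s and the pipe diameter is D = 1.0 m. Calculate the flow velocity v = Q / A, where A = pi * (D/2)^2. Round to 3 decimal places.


Compute pipe cross-sectional area:
  A = pi * (D/2)^2 = pi * (1.0/2)^2 = 0.7854 m^2
Calculate velocity:
  v = Q / A = 7.41 / 0.7854
  v = 9.435 m/s

9.435


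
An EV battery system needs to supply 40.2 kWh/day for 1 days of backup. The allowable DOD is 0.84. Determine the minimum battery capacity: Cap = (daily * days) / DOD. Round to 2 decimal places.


Total energy needed = daily * days = 40.2 * 1 = 40.2 kWh
Account for depth of discharge:
  Cap = total_energy / DOD = 40.2 / 0.84
  Cap = 47.86 kWh

47.86


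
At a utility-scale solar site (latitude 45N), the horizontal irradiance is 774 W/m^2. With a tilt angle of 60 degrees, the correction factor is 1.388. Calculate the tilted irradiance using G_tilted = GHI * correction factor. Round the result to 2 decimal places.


Identify the given values:
  GHI = 774 W/m^2, tilt correction factor = 1.388
Apply the formula G_tilted = GHI * factor:
  G_tilted = 774 * 1.388
  G_tilted = 1074.31 W/m^2

1074.31


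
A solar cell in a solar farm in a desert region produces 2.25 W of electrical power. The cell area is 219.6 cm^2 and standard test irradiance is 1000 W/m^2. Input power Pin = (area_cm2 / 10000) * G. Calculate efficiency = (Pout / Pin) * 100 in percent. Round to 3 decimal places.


First compute the input power:
  Pin = area_cm2 / 10000 * G = 219.6 / 10000 * 1000 = 21.96 W
Then compute efficiency:
  Efficiency = (Pout / Pin) * 100 = (2.25 / 21.96) * 100
  Efficiency = 10.246%

10.246


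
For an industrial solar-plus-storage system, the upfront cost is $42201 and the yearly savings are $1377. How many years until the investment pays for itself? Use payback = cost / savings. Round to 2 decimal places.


Simple payback period = initial cost / annual savings
Payback = 42201 / 1377
Payback = 30.65 years

30.65


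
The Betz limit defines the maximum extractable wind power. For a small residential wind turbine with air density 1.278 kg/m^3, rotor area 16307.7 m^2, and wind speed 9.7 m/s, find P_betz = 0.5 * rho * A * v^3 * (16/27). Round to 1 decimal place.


The Betz coefficient Cp_max = 16/27 = 0.5926
v^3 = 9.7^3 = 912.673
P_betz = 0.5 * rho * A * v^3 * Cp_max
P_betz = 0.5 * 1.278 * 16307.7 * 912.673 * 0.5926
P_betz = 5635922.2 W

5635922.2


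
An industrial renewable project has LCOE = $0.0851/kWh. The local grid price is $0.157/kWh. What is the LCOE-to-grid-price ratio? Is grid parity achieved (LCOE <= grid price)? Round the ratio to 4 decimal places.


Compare LCOE to grid price:
  LCOE = $0.0851/kWh, Grid price = $0.157/kWh
  Ratio = LCOE / grid_price = 0.0851 / 0.157 = 0.5420
  Grid parity achieved (ratio <= 1)? yes

0.5420


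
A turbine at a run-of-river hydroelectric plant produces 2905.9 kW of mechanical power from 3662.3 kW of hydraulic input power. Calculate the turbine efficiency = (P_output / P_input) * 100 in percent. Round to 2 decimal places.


Turbine efficiency = (output power / input power) * 100
eta = (2905.9 / 3662.3) * 100
eta = 79.35%

79.35


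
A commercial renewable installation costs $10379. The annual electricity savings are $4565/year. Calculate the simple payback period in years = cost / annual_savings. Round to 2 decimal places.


Simple payback period = initial cost / annual savings
Payback = 10379 / 4565
Payback = 2.27 years

2.27


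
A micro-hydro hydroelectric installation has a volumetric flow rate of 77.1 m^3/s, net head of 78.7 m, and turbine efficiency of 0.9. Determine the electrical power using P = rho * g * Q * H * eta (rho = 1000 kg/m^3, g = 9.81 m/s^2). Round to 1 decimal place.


Apply the hydropower formula P = rho * g * Q * H * eta
rho * g = 1000 * 9.81 = 9810.0
P = 9810.0 * 77.1 * 78.7 * 0.9
P = 53572341.3 W

53572341.3


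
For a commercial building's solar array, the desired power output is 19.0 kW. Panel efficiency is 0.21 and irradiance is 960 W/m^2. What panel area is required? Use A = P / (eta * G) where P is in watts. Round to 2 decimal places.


Convert target power to watts: P = 19.0 * 1000 = 19000.0 W
Compute denominator: eta * G = 0.21 * 960 = 201.6
Required area A = P / (eta * G) = 19000.0 / 201.6
A = 94.25 m^2

94.25


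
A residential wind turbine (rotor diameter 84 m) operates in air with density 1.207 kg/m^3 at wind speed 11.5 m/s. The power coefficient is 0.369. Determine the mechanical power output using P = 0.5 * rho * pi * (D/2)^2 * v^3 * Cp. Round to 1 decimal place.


Step 1 -- Compute swept area:
  A = pi * (D/2)^2 = pi * (84/2)^2 = 5541.77 m^2
Step 2 -- Apply wind power equation:
  P = 0.5 * rho * A * v^3 * Cp
  v^3 = 11.5^3 = 1520.875
  P = 0.5 * 1.207 * 5541.77 * 1520.875 * 0.369
  P = 1876919.4 W

1876919.4


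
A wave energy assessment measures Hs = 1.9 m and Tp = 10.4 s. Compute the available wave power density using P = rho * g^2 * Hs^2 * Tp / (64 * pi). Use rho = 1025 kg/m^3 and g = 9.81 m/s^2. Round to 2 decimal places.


Apply wave power formula:
  g^2 = 9.81^2 = 96.2361
  Hs^2 = 1.9^2 = 3.61
  Numerator = rho * g^2 * Hs^2 * Tp = 1025 * 96.2361 * 3.61 * 10.4 = 3703415.34
  Denominator = 64 * pi = 201.0619
  P = 3703415.34 / 201.0619 = 18419.28 W/m

18419.28


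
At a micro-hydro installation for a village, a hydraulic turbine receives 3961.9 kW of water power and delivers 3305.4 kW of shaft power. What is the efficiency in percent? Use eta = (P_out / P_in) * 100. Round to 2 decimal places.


Turbine efficiency = (output power / input power) * 100
eta = (3305.4 / 3961.9) * 100
eta = 83.43%

83.43


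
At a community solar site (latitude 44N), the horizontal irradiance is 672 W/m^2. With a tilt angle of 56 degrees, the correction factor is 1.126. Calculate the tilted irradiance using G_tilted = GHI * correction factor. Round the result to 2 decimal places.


Identify the given values:
  GHI = 672 W/m^2, tilt correction factor = 1.126
Apply the formula G_tilted = GHI * factor:
  G_tilted = 672 * 1.126
  G_tilted = 756.67 W/m^2

756.67


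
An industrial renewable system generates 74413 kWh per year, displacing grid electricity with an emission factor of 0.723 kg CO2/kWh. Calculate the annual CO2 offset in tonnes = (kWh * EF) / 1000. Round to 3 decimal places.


CO2 offset in kg = generation * emission_factor
CO2 offset = 74413 * 0.723 = 53800.6 kg
Convert to tonnes:
  CO2 offset = 53800.6 / 1000 = 53.801 tonnes

53.801


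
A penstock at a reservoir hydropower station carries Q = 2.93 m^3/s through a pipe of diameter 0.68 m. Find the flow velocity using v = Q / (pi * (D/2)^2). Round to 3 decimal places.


Compute pipe cross-sectional area:
  A = pi * (D/2)^2 = pi * (0.68/2)^2 = 0.3632 m^2
Calculate velocity:
  v = Q / A = 2.93 / 0.3632
  v = 8.068 m/s

8.068


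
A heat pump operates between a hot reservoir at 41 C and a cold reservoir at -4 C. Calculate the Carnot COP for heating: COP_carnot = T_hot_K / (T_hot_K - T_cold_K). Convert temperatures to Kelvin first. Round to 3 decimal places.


Convert to Kelvin:
  T_hot = 41 + 273.15 = 314.15 K
  T_cold = -4 + 273.15 = 269.15 K
Apply Carnot COP formula:
  COP = T_hot_K / (T_hot_K - T_cold_K) = 314.15 / 45.0
  COP = 6.981

6.981


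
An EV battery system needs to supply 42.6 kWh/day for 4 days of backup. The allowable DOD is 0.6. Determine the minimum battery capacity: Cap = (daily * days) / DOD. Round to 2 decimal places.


Total energy needed = daily * days = 42.6 * 4 = 170.4 kWh
Account for depth of discharge:
  Cap = total_energy / DOD = 170.4 / 0.6
  Cap = 284.00 kWh

284.00


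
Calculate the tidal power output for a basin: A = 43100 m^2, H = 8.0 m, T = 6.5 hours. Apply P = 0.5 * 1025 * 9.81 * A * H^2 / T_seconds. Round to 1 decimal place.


Convert period to seconds: T = 6.5 * 3600 = 23400.0 s
H^2 = 8.0^2 = 64.0
P = 0.5 * rho * g * A * H^2 / T
P = 0.5 * 1025 * 9.81 * 43100 * 64.0 / 23400.0
P = 592658.2 W

592658.2


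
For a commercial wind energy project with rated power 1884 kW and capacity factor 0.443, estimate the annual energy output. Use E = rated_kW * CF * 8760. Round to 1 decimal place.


Annual energy = rated_kW * capacity_factor * hours_per_year
Given: P_rated = 1884 kW, CF = 0.443, hours = 8760
E = 1884 * 0.443 * 8760
E = 7311201.1 kWh

7311201.1


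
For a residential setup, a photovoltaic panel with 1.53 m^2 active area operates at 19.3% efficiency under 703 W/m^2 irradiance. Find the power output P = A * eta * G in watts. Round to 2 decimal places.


Use the solar power formula P = A * eta * G.
Given: A = 1.53 m^2, eta = 0.193, G = 703 W/m^2
P = 1.53 * 0.193 * 703
P = 207.59 W

207.59


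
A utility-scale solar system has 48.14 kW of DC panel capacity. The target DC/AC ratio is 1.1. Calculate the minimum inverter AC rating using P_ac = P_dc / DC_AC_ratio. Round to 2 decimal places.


The inverter AC capacity is determined by the DC/AC ratio.
Given: P_dc = 48.14 kW, DC/AC ratio = 1.1
P_ac = P_dc / ratio = 48.14 / 1.1
P_ac = 43.76 kW

43.76


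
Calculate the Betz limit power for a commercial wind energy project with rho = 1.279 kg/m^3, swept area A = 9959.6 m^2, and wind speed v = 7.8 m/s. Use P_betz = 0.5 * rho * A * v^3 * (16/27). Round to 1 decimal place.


The Betz coefficient Cp_max = 16/27 = 0.5926
v^3 = 7.8^3 = 474.552
P_betz = 0.5 * rho * A * v^3 * Cp_max
P_betz = 0.5 * 1.279 * 9959.6 * 474.552 * 0.5926
P_betz = 1791110.9 W

1791110.9


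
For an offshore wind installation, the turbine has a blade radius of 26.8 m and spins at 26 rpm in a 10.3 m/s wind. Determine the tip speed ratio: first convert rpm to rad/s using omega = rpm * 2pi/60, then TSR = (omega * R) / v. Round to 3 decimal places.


Convert rotational speed to rad/s:
  omega = 26 * 2 * pi / 60 = 2.7227 rad/s
Compute tip speed:
  v_tip = omega * R = 2.7227 * 26.8 = 72.969 m/s
Tip speed ratio:
  TSR = v_tip / v_wind = 72.969 / 10.3 = 7.084

7.084


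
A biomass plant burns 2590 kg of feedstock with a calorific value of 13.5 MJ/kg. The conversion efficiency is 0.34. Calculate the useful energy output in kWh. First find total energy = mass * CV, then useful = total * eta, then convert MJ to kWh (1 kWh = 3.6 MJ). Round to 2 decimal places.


Total energy = mass * CV = 2590 * 13.5 = 34965.0 MJ
Useful energy = total * eta = 34965.0 * 0.34 = 11888.1 MJ
Convert to kWh: 11888.1 / 3.6
Useful energy = 3302.25 kWh

3302.25


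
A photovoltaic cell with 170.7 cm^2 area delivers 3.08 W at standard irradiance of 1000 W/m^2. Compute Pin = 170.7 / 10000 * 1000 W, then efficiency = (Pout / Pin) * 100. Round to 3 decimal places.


First compute the input power:
  Pin = area_cm2 / 10000 * G = 170.7 / 10000 * 1000 = 17.07 W
Then compute efficiency:
  Efficiency = (Pout / Pin) * 100 = (3.08 / 17.07) * 100
  Efficiency = 18.043%

18.043


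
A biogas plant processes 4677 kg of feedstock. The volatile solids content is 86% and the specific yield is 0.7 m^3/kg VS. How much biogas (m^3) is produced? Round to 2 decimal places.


Compute volatile solids:
  VS = mass * VS_fraction = 4677 * 0.86 = 4022.22 kg
Calculate biogas volume:
  Biogas = VS * specific_yield = 4022.22 * 0.7
  Biogas = 2815.55 m^3

2815.55


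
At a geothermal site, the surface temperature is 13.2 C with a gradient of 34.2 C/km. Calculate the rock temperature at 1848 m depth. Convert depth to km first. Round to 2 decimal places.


Convert depth to km: 1848 / 1000 = 1.848 km
Temperature increase = gradient * depth_km = 34.2 * 1.848 = 63.2 C
Temperature at depth = T_surface + delta_T = 13.2 + 63.2
T = 76.40 C

76.40


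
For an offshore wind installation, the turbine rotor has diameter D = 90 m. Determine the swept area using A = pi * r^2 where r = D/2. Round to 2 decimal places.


Compute the rotor radius:
  r = D / 2 = 90 / 2 = 45.0 m
Calculate swept area:
  A = pi * r^2 = pi * 45.0^2
  A = 6361.73 m^2

6361.73


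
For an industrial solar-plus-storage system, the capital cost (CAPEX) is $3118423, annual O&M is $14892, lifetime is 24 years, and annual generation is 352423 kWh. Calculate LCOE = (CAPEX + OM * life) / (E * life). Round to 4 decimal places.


Total cost = CAPEX + OM * lifetime = 3118423 + 14892 * 24 = 3118423 + 357408 = 3475831
Total generation = annual * lifetime = 352423 * 24 = 8458152 kWh
LCOE = 3475831 / 8458152
LCOE = 0.4109 $/kWh

0.4109


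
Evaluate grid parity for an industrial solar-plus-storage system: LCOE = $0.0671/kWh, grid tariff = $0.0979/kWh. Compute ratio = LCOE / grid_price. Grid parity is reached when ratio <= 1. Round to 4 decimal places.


Compare LCOE to grid price:
  LCOE = $0.0671/kWh, Grid price = $0.0979/kWh
  Ratio = LCOE / grid_price = 0.0671 / 0.0979 = 0.6854
  Grid parity achieved (ratio <= 1)? yes

0.6854


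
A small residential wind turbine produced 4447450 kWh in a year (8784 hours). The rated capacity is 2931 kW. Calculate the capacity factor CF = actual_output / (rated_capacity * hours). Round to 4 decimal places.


Capacity factor = actual output / maximum possible output
Maximum possible = rated * hours = 2931 * 8784 = 25745904 kWh
CF = 4447450 / 25745904
CF = 0.1727

0.1727


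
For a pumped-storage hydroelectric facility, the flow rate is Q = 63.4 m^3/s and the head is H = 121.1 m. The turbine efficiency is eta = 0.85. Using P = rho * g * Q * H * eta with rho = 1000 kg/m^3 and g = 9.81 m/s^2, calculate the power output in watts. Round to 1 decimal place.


Apply the hydropower formula P = rho * g * Q * H * eta
rho * g = 1000 * 9.81 = 9810.0
P = 9810.0 * 63.4 * 121.1 * 0.85
P = 64020835.0 W

64020835.0


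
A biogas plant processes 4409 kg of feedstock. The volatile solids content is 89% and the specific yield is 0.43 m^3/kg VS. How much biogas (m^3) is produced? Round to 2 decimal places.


Compute volatile solids:
  VS = mass * VS_fraction = 4409 * 0.89 = 3924.01 kg
Calculate biogas volume:
  Biogas = VS * specific_yield = 3924.01 * 0.43
  Biogas = 1687.32 m^3

1687.32


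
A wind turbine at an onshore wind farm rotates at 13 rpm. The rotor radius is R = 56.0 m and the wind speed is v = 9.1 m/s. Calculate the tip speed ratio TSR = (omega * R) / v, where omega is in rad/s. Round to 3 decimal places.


Convert rotational speed to rad/s:
  omega = 13 * 2 * pi / 60 = 1.3614 rad/s
Compute tip speed:
  v_tip = omega * R = 1.3614 * 56.0 = 76.236 m/s
Tip speed ratio:
  TSR = v_tip / v_wind = 76.236 / 9.1 = 8.378

8.378


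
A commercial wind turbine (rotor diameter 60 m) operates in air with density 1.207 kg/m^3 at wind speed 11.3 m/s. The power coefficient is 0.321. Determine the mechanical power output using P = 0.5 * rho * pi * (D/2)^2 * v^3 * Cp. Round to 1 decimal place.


Step 1 -- Compute swept area:
  A = pi * (D/2)^2 = pi * (60/2)^2 = 2827.43 m^2
Step 2 -- Apply wind power equation:
  P = 0.5 * rho * A * v^3 * Cp
  v^3 = 11.3^3 = 1442.897
  P = 0.5 * 1.207 * 2827.43 * 1442.897 * 0.321
  P = 790332.8 W

790332.8


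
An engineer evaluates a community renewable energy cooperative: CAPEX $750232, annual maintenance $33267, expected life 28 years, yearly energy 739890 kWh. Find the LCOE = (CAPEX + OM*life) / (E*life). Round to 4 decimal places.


Total cost = CAPEX + OM * lifetime = 750232 + 33267 * 28 = 750232 + 931476 = 1681708
Total generation = annual * lifetime = 739890 * 28 = 20716920 kWh
LCOE = 1681708 / 20716920
LCOE = 0.0812 $/kWh

0.0812


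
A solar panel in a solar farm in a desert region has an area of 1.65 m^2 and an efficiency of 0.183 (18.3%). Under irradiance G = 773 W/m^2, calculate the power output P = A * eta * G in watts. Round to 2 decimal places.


Use the solar power formula P = A * eta * G.
Given: A = 1.65 m^2, eta = 0.183, G = 773 W/m^2
P = 1.65 * 0.183 * 773
P = 233.41 W

233.41


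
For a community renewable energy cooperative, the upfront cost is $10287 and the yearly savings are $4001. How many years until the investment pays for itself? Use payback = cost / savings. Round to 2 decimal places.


Simple payback period = initial cost / annual savings
Payback = 10287 / 4001
Payback = 2.57 years

2.57


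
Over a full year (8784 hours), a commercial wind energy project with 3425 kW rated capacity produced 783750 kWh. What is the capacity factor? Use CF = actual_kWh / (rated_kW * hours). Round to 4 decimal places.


Capacity factor = actual output / maximum possible output
Maximum possible = rated * hours = 3425 * 8784 = 30085200 kWh
CF = 783750 / 30085200
CF = 0.0261

0.0261


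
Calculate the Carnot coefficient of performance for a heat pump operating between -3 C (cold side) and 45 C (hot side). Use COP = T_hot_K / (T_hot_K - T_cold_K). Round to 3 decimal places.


Convert to Kelvin:
  T_hot = 45 + 273.15 = 318.15 K
  T_cold = -3 + 273.15 = 270.15 K
Apply Carnot COP formula:
  COP = T_hot_K / (T_hot_K - T_cold_K) = 318.15 / 48.0
  COP = 6.628

6.628


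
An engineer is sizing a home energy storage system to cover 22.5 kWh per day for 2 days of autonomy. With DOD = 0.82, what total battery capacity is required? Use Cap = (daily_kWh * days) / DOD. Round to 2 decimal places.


Total energy needed = daily * days = 22.5 * 2 = 45.0 kWh
Account for depth of discharge:
  Cap = total_energy / DOD = 45.0 / 0.82
  Cap = 54.88 kWh

54.88


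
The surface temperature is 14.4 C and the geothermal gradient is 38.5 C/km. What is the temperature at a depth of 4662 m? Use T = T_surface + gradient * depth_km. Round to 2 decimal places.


Convert depth to km: 4662 / 1000 = 4.662 km
Temperature increase = gradient * depth_km = 38.5 * 4.662 = 179.49 C
Temperature at depth = T_surface + delta_T = 14.4 + 179.49
T = 193.89 C

193.89


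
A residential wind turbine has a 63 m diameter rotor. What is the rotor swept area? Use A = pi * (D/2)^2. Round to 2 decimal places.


Compute the rotor radius:
  r = D / 2 = 63 / 2 = 31.5 m
Calculate swept area:
  A = pi * r^2 = pi * 31.5^2
  A = 3117.25 m^2

3117.25


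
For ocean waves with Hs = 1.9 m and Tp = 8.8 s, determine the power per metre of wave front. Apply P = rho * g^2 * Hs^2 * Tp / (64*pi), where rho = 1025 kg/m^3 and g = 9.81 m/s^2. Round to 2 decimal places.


Apply wave power formula:
  g^2 = 9.81^2 = 96.2361
  Hs^2 = 1.9^2 = 3.61
  Numerator = rho * g^2 * Hs^2 * Tp = 1025 * 96.2361 * 3.61 * 8.8 = 3133659.14
  Denominator = 64 * pi = 201.0619
  P = 3133659.14 / 201.0619 = 15585.54 W/m

15585.54


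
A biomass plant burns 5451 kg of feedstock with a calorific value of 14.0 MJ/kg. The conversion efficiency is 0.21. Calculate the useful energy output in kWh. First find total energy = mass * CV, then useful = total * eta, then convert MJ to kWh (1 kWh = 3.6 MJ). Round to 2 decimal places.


Total energy = mass * CV = 5451 * 14.0 = 76314.0 MJ
Useful energy = total * eta = 76314.0 * 0.21 = 16025.94 MJ
Convert to kWh: 16025.94 / 3.6
Useful energy = 4451.65 kWh

4451.65


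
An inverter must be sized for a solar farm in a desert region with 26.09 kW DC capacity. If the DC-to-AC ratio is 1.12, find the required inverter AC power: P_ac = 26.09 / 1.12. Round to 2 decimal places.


The inverter AC capacity is determined by the DC/AC ratio.
Given: P_dc = 26.09 kW, DC/AC ratio = 1.12
P_ac = P_dc / ratio = 26.09 / 1.12
P_ac = 23.29 kW

23.29


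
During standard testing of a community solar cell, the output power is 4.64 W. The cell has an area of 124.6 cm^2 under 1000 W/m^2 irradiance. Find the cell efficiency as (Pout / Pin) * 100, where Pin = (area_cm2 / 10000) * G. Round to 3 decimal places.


First compute the input power:
  Pin = area_cm2 / 10000 * G = 124.6 / 10000 * 1000 = 12.46 W
Then compute efficiency:
  Efficiency = (Pout / Pin) * 100 = (4.64 / 12.46) * 100
  Efficiency = 37.239%

37.239


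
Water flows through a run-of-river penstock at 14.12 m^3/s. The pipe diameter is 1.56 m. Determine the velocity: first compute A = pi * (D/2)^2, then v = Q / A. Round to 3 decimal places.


Compute pipe cross-sectional area:
  A = pi * (D/2)^2 = pi * (1.56/2)^2 = 1.9113 m^2
Calculate velocity:
  v = Q / A = 14.12 / 1.9113
  v = 7.387 m/s

7.387


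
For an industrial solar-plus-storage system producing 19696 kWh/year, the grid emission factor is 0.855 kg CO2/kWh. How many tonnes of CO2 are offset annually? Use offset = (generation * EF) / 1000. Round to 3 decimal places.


CO2 offset in kg = generation * emission_factor
CO2 offset = 19696 * 0.855 = 16840.08 kg
Convert to tonnes:
  CO2 offset = 16840.08 / 1000 = 16.840 tonnes

16.840


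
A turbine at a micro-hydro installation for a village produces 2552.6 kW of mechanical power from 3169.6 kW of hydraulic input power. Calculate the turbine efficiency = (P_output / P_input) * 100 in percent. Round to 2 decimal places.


Turbine efficiency = (output power / input power) * 100
eta = (2552.6 / 3169.6) * 100
eta = 80.53%

80.53


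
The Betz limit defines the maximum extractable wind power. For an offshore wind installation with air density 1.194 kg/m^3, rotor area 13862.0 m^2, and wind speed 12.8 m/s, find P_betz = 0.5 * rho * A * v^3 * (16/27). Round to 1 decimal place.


The Betz coefficient Cp_max = 16/27 = 0.5926
v^3 = 12.8^3 = 2097.152
P_betz = 0.5 * rho * A * v^3 * Cp_max
P_betz = 0.5 * 1.194 * 13862.0 * 2097.152 * 0.5926
P_betz = 10284575.1 W

10284575.1


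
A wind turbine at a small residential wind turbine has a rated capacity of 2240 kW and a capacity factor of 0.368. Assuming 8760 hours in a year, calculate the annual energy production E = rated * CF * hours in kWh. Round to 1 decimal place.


Annual energy = rated_kW * capacity_factor * hours_per_year
Given: P_rated = 2240 kW, CF = 0.368, hours = 8760
E = 2240 * 0.368 * 8760
E = 7221043.2 kWh

7221043.2


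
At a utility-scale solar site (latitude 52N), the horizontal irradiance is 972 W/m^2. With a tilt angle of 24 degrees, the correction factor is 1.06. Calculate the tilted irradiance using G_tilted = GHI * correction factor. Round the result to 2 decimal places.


Identify the given values:
  GHI = 972 W/m^2, tilt correction factor = 1.06
Apply the formula G_tilted = GHI * factor:
  G_tilted = 972 * 1.06
  G_tilted = 1030.32 W/m^2

1030.32


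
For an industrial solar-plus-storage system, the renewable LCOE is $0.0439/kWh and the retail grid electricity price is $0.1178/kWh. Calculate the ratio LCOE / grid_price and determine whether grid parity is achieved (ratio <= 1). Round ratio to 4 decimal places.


Compare LCOE to grid price:
  LCOE = $0.0439/kWh, Grid price = $0.1178/kWh
  Ratio = LCOE / grid_price = 0.0439 / 0.1178 = 0.3727
  Grid parity achieved (ratio <= 1)? yes

0.3727


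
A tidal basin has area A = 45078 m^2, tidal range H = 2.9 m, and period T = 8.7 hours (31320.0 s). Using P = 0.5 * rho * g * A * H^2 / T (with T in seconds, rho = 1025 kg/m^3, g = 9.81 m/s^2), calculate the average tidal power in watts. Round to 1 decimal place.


Convert period to seconds: T = 8.7 * 3600 = 31320.0 s
H^2 = 2.9^2 = 8.41
P = 0.5 * rho * g * A * H^2 / T
P = 0.5 * 1025 * 9.81 * 45078 * 8.41 / 31320.0
P = 60855.8 W

60855.8
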